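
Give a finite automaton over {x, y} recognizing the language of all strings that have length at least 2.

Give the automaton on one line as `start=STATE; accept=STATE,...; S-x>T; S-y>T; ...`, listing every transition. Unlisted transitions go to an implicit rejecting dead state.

We only need to distinguish lengths 0, 1, …, 2, and '>2'. Chain s0 → s1 → s2 → s3 on every symbol, with s3 looping. Accepting states: {s2, s3}.
A 4-state machine:
        x   y  
>  s0   s1  s1 
   s1   s2  s2 
 * s2   s3  s3 
 * s3   s3  s3 
(> = start, * = accepting)

start=s0; accept=s2,s3; s0-x>s1; s0-y>s1; s1-x>s2; s1-y>s2; s2-x>s3; s2-y>s3; s3-x>s3; s3-y>s3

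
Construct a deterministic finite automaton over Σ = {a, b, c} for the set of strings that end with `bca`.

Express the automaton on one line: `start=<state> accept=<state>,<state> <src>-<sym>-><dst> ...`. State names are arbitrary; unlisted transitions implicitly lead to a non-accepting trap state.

Remember how much of `bca` the current input suffix matches. State S0 means no match yet; S1 means the last symbol is `b`; S2 means the last 2 symbols are `bc`; S3 means the last 3 symbols are `bca`. Only S3 accepts. On a mismatch, fall back to the longest proper suffix that is still a prefix of `bca`.
A 4-state machine:
        a   b   c  
>  S0   S0  S1  S0 
   S1   S0  S1  S2 
   S2   S3  S1  S0 
 * S3   S0  S1  S0 
(> = start, * = accepting)

start=S0 accept=S3 S0-a->S0 S0-b->S1 S0-c->S0 S1-a->S0 S1-b->S1 S1-c->S2 S2-a->S3 S2-b->S1 S2-c->S0 S3-a->S0 S3-b->S1 S3-c->S0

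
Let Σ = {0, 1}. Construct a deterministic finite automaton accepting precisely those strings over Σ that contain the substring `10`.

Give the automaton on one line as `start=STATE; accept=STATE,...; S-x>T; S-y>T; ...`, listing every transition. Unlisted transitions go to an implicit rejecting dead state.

start=S0; accept=S2; S0-0>S0; S0-1>S1; S1-0>S2; S1-1>S1; S2-0>S2; S2-1>S2

Track how much of `10` has been matched so far: state S0 is no progress, S2 is the absorbing accept state reached once `10` has occurred. Intermediate states record partial matches; on a mismatch, fall back to the longest reusable overlap.
With 3 states:
        0   1  
>  S0   S0  S1 
   S1   S2  S1 
 * S2   S2  S2 
(> = start, * = accepting)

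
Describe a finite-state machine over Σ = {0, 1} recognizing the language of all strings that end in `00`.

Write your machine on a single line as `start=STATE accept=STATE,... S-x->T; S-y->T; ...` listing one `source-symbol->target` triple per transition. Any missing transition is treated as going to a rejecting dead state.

start=q0; accept=q2; q0-0->q1; q0-1->q0; q1-0->q2; q1-1->q0; q2-0->q2; q2-1->q0

Let each state record the length of the longest suffix of the input read so far that is also a prefix of `00`. q1 means the last symbol is `0`; q2 means the last 2 symbols are `00`. Accept only at q2, where the string currently ends in `00`.
A 3-state machine:
        0   1  
>  q0   q1  q0 
   q1   q2  q0 
 * q2   q2  q0 
(> = start, * = accepting)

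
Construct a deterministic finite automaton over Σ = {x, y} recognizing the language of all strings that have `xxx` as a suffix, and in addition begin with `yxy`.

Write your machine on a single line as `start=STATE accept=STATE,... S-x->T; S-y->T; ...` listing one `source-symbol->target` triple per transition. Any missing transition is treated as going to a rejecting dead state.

Run two small machines in parallel and take their product. The first has 4 states tracking how much of the suffix `xxx` has currently been matched; the second has 5 states tracking whether the input so far still matches the prefix `yxy`. A product state is a pair (one from each), accepting exactly when both do.
An 11-state machine:
          x    y  
>  q0     q1   q2 
   q1     q3   q4 
   q2     q5   q4 
   q3     q6   q4 
   q4     q1   q4 
   q5     q3   q7 
   q6     q6   q4 
   q7     q8   q7 
   q8     q9   q7 
   q9    q10   q7 
 * q10   q10   q7 
(> = start, * = accepting)

start=q0; accept=q10; q0-x->q1; q0-y->q2; q1-x->q3; q1-y->q4; q2-x->q5; q2-y->q4; q3-x->q6; q3-y->q4; q4-x->q1; q4-y->q4; q5-x->q3; q5-y->q7; q6-x->q6; q6-y->q4; q7-x->q8; q7-y->q7; q8-x->q9; q8-y->q7; q9-x->q10; q9-y->q7; q10-x->q10; q10-y->q7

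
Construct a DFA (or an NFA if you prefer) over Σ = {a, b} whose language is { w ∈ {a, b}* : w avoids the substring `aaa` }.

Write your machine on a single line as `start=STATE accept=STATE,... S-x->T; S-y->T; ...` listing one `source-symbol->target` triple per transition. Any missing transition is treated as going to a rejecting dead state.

This is the complement of 'contains `aaa`'. Use the same substring-matching states — s0 through s3 holding how much of `aaa` has just been matched — but flip the accepting set: everything except the trap s3 accepts.
With 4 states:
        a   b  
>* s0   s1  s0 
 * s1   s2  s0 
 * s2   s3  s0 
   s3   s3  s3 
(> = start, * = accepting)

start=s0; accept=s0,s1,s2; s0-a->s1; s0-b->s0; s1-a->s2; s1-b->s0; s2-a->s3; s2-b->s0; s3-a->s3; s3-b->s3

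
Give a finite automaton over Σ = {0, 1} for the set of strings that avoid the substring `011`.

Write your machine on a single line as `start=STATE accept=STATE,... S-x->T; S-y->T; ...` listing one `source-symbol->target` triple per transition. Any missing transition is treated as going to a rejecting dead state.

start=q0; accept=q0,q1,q2; q0-0->q1; q0-1->q0; q1-0->q1; q1-1->q2; q2-0->q1; q2-1->q3; q3-0->q3; q3-1->q3

This is the complement of 'contains `011`'. Use the same substring-matching states — q0 through q3 holding how much of `011` has just been matched — but flip the accepting set: everything except the trap q3 accepts.
        0   1  
>* q0   q1  q0 
 * q1   q1  q2 
 * q2   q1  q3 
   q3   q3  q3 
(> = start, * = accepting)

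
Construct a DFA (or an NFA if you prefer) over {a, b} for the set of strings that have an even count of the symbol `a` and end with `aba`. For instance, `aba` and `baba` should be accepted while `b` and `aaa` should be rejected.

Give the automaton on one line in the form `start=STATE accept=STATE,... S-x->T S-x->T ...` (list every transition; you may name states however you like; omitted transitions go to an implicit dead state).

Build one automaton per condition and run them in lockstep. One (2 states) tracks the count of `a`s modulo 2; the other (4 states) tracks how much of the suffix `aba` has currently been matched. Each combined state is a pair, one component from each; accept when both components accept. Equivalent product states are then merged.
        a   b  
>  s0   s1  s0 
   s1   s0  s2 
   s2   s3  s4 
 * s3   s1  s0 
   s4   s0  s4 
(> = start, * = accepting)

start=s0 accept=s3 s0-a->s1 s0-b->s0 s1-a->s0 s1-b->s2 s2-a->s3 s2-b->s4 s3-a->s1 s3-b->s0 s4-a->s0 s4-b->s4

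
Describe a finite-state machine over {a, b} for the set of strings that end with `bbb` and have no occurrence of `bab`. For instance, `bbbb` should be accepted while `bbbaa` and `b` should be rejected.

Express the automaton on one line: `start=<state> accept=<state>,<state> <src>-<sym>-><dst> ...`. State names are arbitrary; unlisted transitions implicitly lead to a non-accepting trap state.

Build one automaton per condition and run them in lockstep. The first has 4 states tracking how much of the suffix `bbb` has currently been matched; the second has 4 states tracking partial matches of the forbidden pattern `bab`. A product state is a pair (one from each), accepting exactly when both do. Equivalent product states are then merged.
6 states suffice.
        a   b  
>  s0   s0  s1 
   s1   s2  s3 
   s2   s0  s4 
   s3   s2  s5 
   s4   s4  s4 
 * s5   s2  s5 
(> = start, * = accepting)

start=s0 accept=s5 s0-a->s0 s0-b->s1 s1-a->s2 s1-b->s3 s2-a->s0 s2-b->s4 s3-a->s2 s3-b->s5 s4-a->s4 s4-b->s4 s5-a->s2 s5-b->s5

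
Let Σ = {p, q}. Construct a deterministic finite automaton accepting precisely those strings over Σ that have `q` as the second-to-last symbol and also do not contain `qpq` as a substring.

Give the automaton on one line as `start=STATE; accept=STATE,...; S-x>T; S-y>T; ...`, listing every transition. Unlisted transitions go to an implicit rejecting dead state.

Run two small machines in parallel and take their product. One (7 states) tracks the last 2 symbols read; the other (4 states) tracks partial matches of the forbidden pattern `qpq`. Each combined state is a pair, one component from each; accept when both components accept.
          p    q  
>  s0     s1   s2 
   s1     s3   s4 
   s2     s5   s6 
   s3     s3   s4 
   s4     s5   s6 
 * s5     s3   s7 
 * s6     s5   s6 
   s7     s8   s9 
   s8    s10   s7 
   s9     s8   s9 
   s10   s10   s7 
(> = start, * = accepting)

start=s0; accept=s5,s6; s0-p>s1; s0-q>s2; s1-p>s3; s1-q>s4; s2-p>s5; s2-q>s6; s3-p>s3; s3-q>s4; s4-p>s5; s4-q>s6; s5-p>s3; s5-q>s7; s6-p>s5; s6-q>s6; s7-p>s8; s7-q>s9; s8-p>s10; s8-q>s7; s9-p>s8; s9-q>s9; s10-p>s10; s10-q>s7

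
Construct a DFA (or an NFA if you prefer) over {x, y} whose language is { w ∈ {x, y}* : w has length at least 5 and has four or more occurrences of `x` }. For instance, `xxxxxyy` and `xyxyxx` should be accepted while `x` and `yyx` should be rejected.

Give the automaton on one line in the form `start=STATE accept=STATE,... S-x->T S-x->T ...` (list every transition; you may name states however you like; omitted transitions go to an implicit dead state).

Run two small machines in parallel and take their product. One (7 states) tracks the input length, saturating at 6; the other (6 states) tracks the count of `x`s, saturating at 5. Each combined state is a pair, one component from each; accept when both components accept. After merging equivalent states the machine shrinks.
A 10-state machine:
       x  y 
>  A   B  C 
   B   D  E 
   C   E  C 
   D   F  G 
   E   G  E 
   F   H  I 
   G   I  G 
   H   J  J 
   I   J  I 
 * J   J  J 
(> = start, * = accepting)

start=A accept=J A-x->B A-y->C B-x->D B-y->E C-x->E C-y->C D-x->F D-y->G E-x->G E-y->E F-x->H F-y->I G-x->I G-y->G H-x->J H-y->J I-x->J I-y->I J-x->J J-y->J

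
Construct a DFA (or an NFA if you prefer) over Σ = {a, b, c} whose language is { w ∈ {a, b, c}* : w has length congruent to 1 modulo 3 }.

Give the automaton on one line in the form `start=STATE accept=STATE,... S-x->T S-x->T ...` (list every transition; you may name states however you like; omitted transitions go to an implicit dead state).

Only the length mod 3 matters, so use a 3-cycle: from any state, every input symbol moves to the next state, wrapping s2 back to s0. Mark s1 accepting.
3 states suffice.
        a   b   c  
>  s0   s1  s1  s1 
 * s1   s2  s2  s2 
   s2   s0  s0  s0 
(> = start, * = accepting)

start=s0 accept=s1 s0-a->s1 s0-b->s1 s0-c->s1 s1-a->s2 s1-b->s2 s1-c->s2 s2-a->s0 s2-b->s0 s2-c->s0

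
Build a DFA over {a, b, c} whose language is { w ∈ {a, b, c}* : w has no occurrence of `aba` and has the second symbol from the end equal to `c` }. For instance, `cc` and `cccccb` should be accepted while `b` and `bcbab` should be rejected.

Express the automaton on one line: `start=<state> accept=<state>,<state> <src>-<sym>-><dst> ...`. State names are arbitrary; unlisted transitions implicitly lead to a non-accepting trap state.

Build one automaton per condition and run them in lockstep. The first has 4 states tracking partial matches of the forbidden pattern `aba`; the second has 13 states tracking the last 2 symbols read. A product state is a pair (one from each), accepting exactly when both do. Minimizing collapses redundant product states.
        a   b   c  
>  s0   s1  s0  s2 
   s1   s1  s3  s2 
   s2   s4  s5  s6 
   s3   s7  s0  s2 
 * s4   s1  s3  s2 
 * s5   s1  s0  s2 
 * s6   s4  s5  s6 
   s7   s7  s7  s7 
(> = start, * = accepting)

start=s0 accept=s4,s5,s6 s0-a->s1 s0-b->s0 s0-c->s2 s1-a->s1 s1-b->s3 s1-c->s2 s2-a->s4 s2-b->s5 s2-c->s6 s3-a->s7 s3-b->s0 s3-c->s2 s4-a->s1 s4-b->s3 s4-c->s2 s5-a->s1 s5-b->s0 s5-c->s2 s6-a->s4 s6-b->s5 s6-c->s6 s7-a->s7 s7-b->s7 s7-c->s7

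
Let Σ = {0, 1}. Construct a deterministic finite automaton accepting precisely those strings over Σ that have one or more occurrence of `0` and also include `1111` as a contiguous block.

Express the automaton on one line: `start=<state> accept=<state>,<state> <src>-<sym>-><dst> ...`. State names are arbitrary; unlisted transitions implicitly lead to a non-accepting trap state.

start=S0 accept=S9 S0-0->S1 S0-1->S2 S1-0->S1 S1-1->S3 S2-0->S1 S2-1->S4 S3-0->S1 S3-1->S5 S4-0->S1 S4-1->S6 S5-0->S1 S5-1->S7 S6-0->S1 S6-1->S8 S7-0->S1 S7-1->S9 S8-0->S9 S8-1->S8 S9-0->S9 S9-1->S9

Run two small machines in parallel and take their product. One (3 states) tracks the count of `0`s, saturating at 2; the other (5 states) tracks whether and how much of `1111` has been seen. Each combined state is a pair, one component from each; accept when both components accept. After merging equivalent states the machine shrinks.
A 10-state machine:
        0   1  
>  S0   S1  S2 
   S1   S1  S3 
   S2   S1  S4 
   S3   S1  S5 
   S4   S1  S6 
   S5   S1  S7 
   S6   S1  S8 
   S7   S1  S9 
   S8   S9  S8 
 * S9   S9  S9 
(> = start, * = accepting)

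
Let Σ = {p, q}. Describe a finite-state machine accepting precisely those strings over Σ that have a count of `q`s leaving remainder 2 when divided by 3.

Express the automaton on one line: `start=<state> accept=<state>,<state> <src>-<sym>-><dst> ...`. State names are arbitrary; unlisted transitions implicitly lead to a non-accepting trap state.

The only thing that matters is how many `q`s have appeared, reduced mod 3. Use one state per residue: A for 0, …, C for 2. Reading `q` moves to the next residue; anything else stays put. C is accepting.
       p  q 
>  A   A  B 
   B   B  C 
 * C   C  A 
(> = start, * = accepting)

start=A accept=C A-p->A A-q->B B-p->B B-q->C C-p->C C-q->A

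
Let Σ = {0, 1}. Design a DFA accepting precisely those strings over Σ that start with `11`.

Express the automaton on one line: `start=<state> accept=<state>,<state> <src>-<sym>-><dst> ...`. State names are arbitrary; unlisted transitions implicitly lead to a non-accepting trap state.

Check the first 2 symbols one by one: A through B record how many have matched `11` so far; any wrong symbol goes to the dead state D. After all 2 match we enter the accepting sink C.
       0  1 
>  A   D  B 
   B   D  C 
 * C   C  C 
   D   D  D 
(> = start, * = accepting)

start=A accept=C A-0->D A-1->B B-0->D B-1->C C-0->C C-1->C D-0->D D-1->D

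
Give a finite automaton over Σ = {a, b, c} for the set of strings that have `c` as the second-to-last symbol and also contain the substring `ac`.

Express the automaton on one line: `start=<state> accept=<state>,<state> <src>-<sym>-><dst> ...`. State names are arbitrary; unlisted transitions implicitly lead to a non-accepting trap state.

Build one automaton per condition and run them in lockstep. The first has 13 states tracking the last 2 symbols read; the second has 3 states tracking whether and how much of `ac` has been seen. A product state is a pair (one from each), accepting exactly when both do. After merging equivalent states the machine shrinks.
        a   b   c  
>  q0   q1  q0  q0 
   q1   q1  q0  q2 
   q2   q3  q3  q4 
 * q3   q5  q5  q2 
 * q4   q3  q3  q4 
   q5   q5  q5  q2 
(> = start, * = accepting)

start=q0 accept=q3,q4 q0-a->q1 q0-b->q0 q0-c->q0 q1-a->q1 q1-b->q0 q1-c->q2 q2-a->q3 q2-b->q3 q2-c->q4 q3-a->q5 q3-b->q5 q3-c->q2 q4-a->q3 q4-b->q3 q4-c->q4 q5-a->q5 q5-b->q5 q5-c->q2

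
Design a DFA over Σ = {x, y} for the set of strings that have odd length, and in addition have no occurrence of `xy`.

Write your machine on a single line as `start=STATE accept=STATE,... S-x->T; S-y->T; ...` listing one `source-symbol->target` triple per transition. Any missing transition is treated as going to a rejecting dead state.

start=q0; accept=q1,q2; q0-x->q1; q0-y->q2; q1-x->q3; q1-y->q4; q2-x->q3; q2-y->q0; q3-x->q1; q3-y->q5; q4-x->q5; q4-y->q5; q5-x->q4; q5-y->q4

Run two small machines in parallel and take their product. The first has 2 states tracking the input length modulo 2; the second has 3 states tracking partial matches of the forbidden pattern `xy`. A product state is a pair (one from each), accepting exactly when both do.
With 6 states:
        x   y  
>  q0   q1  q2 
 * q1   q3  q4 
 * q2   q3  q0 
   q3   q1  q5 
   q4   q5  q5 
   q5   q4  q4 
(> = start, * = accepting)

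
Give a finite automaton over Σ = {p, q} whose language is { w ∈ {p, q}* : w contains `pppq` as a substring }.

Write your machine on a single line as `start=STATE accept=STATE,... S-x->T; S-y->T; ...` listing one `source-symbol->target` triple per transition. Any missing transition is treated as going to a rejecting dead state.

Track how much of `pppq` has been matched so far: state s0 is no progress, s4 is the absorbing accept state reached once `pppq` has occurred. Intermediate states record partial matches; on a mismatch, fall back to the longest reusable overlap.
With 5 states:
        p   q  
>  s0   s1  s0 
   s1   s2  s0 
   s2   s3  s0 
   s3   s3  s4 
 * s4   s4  s4 
(> = start, * = accepting)

start=s0; accept=s4; s0-p->s1; s0-q->s0; s1-p->s2; s1-q->s0; s2-p->s3; s2-q->s0; s3-p->s3; s3-q->s4; s4-p->s4; s4-q->s4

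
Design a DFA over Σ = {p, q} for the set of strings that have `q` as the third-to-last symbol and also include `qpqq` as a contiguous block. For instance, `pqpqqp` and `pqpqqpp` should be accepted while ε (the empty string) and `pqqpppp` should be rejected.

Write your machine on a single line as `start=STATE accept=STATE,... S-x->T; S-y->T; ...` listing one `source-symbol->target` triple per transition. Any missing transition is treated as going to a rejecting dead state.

start=s0; accept=s5,s6,s7,s8; s0-p->s0; s0-q->s1; s1-p->s2; s1-q->s1; s2-p->s0; s2-q->s3; s3-p->s2; s3-q->s4; s4-p->s5; s4-q->s6; s5-p->s7; s5-q->s8; s6-p->s5; s6-q->s6; s7-p->s9; s7-q->s10; s8-p->s11; s8-q->s4; s9-p->s9; s9-q->s10; s10-p->s11; s10-q->s4; s11-p->s7; s11-q->s8

Handle the two conditions separately and then intersect. One (15 states) tracks the last 3 symbols read; the other (5 states) tracks whether and how much of `qpqq` has been seen. Each combined state is a pair, one component from each; accept when both components accept. Equivalent product states are then merged.
          p    q  
>  s0     s0   s1 
   s1     s2   s1 
   s2     s0   s3 
   s3     s2   s4 
   s4     s5   s6 
 * s5     s7   s8 
 * s6     s5   s6 
 * s7     s9  s10 
 * s8    s11   s4 
   s9     s9  s10 
   s10   s11   s4 
   s11    s7   s8 
(> = start, * = accepting)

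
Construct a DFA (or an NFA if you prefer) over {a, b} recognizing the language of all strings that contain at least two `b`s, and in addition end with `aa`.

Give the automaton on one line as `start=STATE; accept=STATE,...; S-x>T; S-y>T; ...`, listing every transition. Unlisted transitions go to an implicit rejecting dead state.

start=s0; accept=s4; s0-a>s0; s0-b>s1; s1-a>s1; s1-b>s2; s2-a>s3; s2-b>s2; s3-a>s4; s3-b>s2; s4-a>s4; s4-b>s2

Build one automaton per condition and run them in lockstep. One (4 states) tracks the count of `b`s, saturating at 3; the other (3 states) tracks how much of the suffix `aa` has currently been matched. Each combined state is a pair, one component from each; accept when both components accept. After merging equivalent states the machine shrinks.
        a   b  
>  s0   s0  s1 
   s1   s1  s2 
   s2   s3  s2 
   s3   s4  s2 
 * s4   s4  s2 
(> = start, * = accepting)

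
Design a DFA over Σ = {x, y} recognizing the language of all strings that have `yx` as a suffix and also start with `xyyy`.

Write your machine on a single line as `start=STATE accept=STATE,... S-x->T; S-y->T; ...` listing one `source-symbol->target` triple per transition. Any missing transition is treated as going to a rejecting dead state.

start=q0; accept=q6; q0-x->q1; q0-y->q2; q1-x->q2; q1-y->q3; q2-x->q2; q2-y->q2; q3-x->q2; q3-y->q4; q4-x->q2; q4-y->q5; q5-x->q6; q5-y->q5; q6-x->q7; q6-y->q5; q7-x->q7; q7-y->q5

Build one automaton per condition and run them in lockstep. One (3 states) tracks how much of the suffix `yx` has currently been matched; the other (6 states) tracks whether the input so far still matches the prefix `xyyy`. Each combined state is a pair, one component from each; accept when both components accept. Minimizing collapses redundant product states.
An 8-state machine:
        x   y  
>  q0   q1  q2 
   q1   q2  q3 
   q2   q2  q2 
   q3   q2  q4 
   q4   q2  q5 
   q5   q6  q5 
 * q6   q7  q5 
   q7   q7  q5 
(> = start, * = accepting)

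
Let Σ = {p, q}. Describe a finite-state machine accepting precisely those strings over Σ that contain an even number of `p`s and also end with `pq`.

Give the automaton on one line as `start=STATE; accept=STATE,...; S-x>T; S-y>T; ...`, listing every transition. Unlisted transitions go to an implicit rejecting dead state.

start=A; accept=E; A-p>B; A-q>A; B-p>C; B-q>D; C-p>B; C-q>E; D-p>C; D-q>F; E-p>B; E-q>A; F-p>C; F-q>F

Build one automaton per condition and run them in lockstep. The first has 2 states tracking the count of `p`s modulo 2; the second has 3 states tracking how much of the suffix `pq` has currently been matched. A product state is a pair (one from each), accepting exactly when both do.
A 6-state machine:
       p  q 
>  A   B  A 
   B   C  D 
   C   B  E 
   D   C  F 
 * E   B  A 
   F   C  F 
(> = start, * = accepting)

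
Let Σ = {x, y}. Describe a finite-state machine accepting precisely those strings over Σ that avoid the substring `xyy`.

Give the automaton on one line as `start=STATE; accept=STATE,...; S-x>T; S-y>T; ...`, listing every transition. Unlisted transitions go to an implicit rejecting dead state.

start=q0; accept=q0,q1,q2; q0-x>q1; q0-y>q0; q1-x>q1; q1-y>q2; q2-x>q1; q2-y>q3; q3-x>q3; q3-y>q3

Track partial matches of the forbidden pattern `xyy`. State q3 is a dead state reached once `xyy` has occurred; every other state accepts. q0 means no part of `xyy` is currently matched.
With 4 states:
        x   y  
>* q0   q1  q0 
 * q1   q1  q2 
 * q2   q1  q3 
   q3   q3  q3 
(> = start, * = accepting)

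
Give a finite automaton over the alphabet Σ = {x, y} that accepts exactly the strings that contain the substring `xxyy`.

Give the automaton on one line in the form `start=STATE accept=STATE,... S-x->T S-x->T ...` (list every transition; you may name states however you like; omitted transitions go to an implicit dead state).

Track how much of `xxyy` has been matched so far: state q0 is no progress, q4 is the absorbing accept state reached once `xxyy` has occurred. Intermediate states record partial matches; on a mismatch, fall back to the longest reusable overlap.
A 5-state machine:
        x   y  
>  q0   q1  q0 
   q1   q2  q0 
   q2   q2  q3 
   q3   q1  q4 
 * q4   q4  q4 
(> = start, * = accepting)

start=q0 accept=q4 q0-x->q1 q0-y->q0 q1-x->q2 q1-y->q0 q2-x->q2 q2-y->q3 q3-x->q1 q3-y->q4 q4-x->q4 q4-y->q4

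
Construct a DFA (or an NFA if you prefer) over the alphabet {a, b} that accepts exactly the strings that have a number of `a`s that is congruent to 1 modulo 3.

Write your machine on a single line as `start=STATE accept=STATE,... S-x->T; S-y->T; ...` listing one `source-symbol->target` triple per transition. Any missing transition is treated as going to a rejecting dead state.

start=q0; accept=q1; q0-a->q1; q0-b->q0; q1-a->q2; q1-b->q1; q2-a->q0; q2-b->q2

Keep the running count of `a`s modulo 3: each `a` advances along the cycle q0 → q1 → q2 → q0 while other symbols loop. Accept at q1.
With 3 states:
        a   b  
>  q0   q1  q0 
 * q1   q2  q1 
   q2   q0  q2 
(> = start, * = accepting)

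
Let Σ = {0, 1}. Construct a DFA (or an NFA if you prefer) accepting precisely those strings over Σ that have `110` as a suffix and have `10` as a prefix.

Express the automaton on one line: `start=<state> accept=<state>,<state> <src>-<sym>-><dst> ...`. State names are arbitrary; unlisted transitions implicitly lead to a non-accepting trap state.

start=S0 accept=S6 S0-0->S1 S0-1->S2 S1-0->S1 S1-1->S1 S2-0->S3 S2-1->S1 S3-0->S3 S3-1->S4 S4-0->S3 S4-1->S5 S5-0->S6 S5-1->S5 S6-0->S3 S6-1->S4

Handle the two conditions separately and then intersect. The first has 4 states tracking how much of the suffix `110` has currently been matched; the second has 4 states tracking whether the input so far still matches the prefix `10`. A product state is a pair (one from each), accepting exactly when both do. Equivalent product states are then merged.
With 7 states:
        0   1  
>  S0   S1  S2 
   S1   S1  S1 
   S2   S3  S1 
   S3   S3  S4 
   S4   S3  S5 
   S5   S6  S5 
 * S6   S3  S4 
(> = start, * = accepting)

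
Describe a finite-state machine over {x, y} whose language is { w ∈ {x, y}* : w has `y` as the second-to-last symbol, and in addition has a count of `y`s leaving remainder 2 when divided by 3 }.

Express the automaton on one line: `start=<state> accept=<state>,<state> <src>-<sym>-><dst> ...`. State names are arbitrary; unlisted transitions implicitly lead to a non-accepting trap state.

Build one automaton per condition and run them in lockstep. One (7 states) tracks the last 2 symbols read; the other (3 states) tracks the count of `y`s modulo 3. Each combined state is a pair, one component from each; accept when both components accept. After merging equivalent states the machine shrinks.
       x  y 
>  A   A  B 
   B   C  D 
   C   C  E 
 * D   F  A 
   E   F  A 
 * F   G  A 
   G   G  A 
(> = start, * = accepting)

start=A accept=D,F A-x->A A-y->B B-x->C B-y->D C-x->C C-y->E D-x->F D-y->A E-x->F E-y->A F-x->G F-y->A G-x->G G-y->A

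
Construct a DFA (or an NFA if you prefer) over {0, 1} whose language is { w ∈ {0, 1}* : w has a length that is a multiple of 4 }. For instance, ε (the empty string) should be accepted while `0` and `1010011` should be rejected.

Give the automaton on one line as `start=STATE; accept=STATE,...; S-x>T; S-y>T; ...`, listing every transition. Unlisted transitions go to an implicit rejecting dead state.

Count input length modulo 4: every symbol advances one step around the cycle q0 → q1 → q2 → q3 → q0. Accept at q0.
        0   1  
>* q0   q1  q1 
   q1   q2  q2 
   q2   q3  q3 
   q3   q0  q0 
(> = start, * = accepting)

start=q0; accept=q0; q0-0>q1; q0-1>q1; q1-0>q2; q1-1>q2; q2-0>q3; q2-1>q3; q3-0>q0; q3-1>q0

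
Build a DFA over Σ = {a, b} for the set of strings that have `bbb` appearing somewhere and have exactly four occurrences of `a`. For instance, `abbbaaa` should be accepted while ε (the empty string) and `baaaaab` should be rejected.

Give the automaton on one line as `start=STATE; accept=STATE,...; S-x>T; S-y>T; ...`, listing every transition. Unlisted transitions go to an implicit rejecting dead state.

Build one automaton per condition and run them in lockstep. One (4 states) tracks whether and how much of `bbb` has been seen; the other (6 states) tracks the count of `a`s, saturating at 5. Each combined state is a pair, one component from each; accept when both components accept. Minimizing collapses redundant product states.
A 21-state machine:
          a    b  
>  s0     s1   s2 
   s1     s3   s4 
   s2     s1   s5 
   s3     s6   s7 
   s4     s3   s8 
   s5     s1   s9 
   s6    s10  s11 
   s7     s6  s12 
   s8     s3  s13 
   s9    s13   s9 
   s10   s14  s15 
   s11   s10  s16 
   s12    s6  s17 
   s13   s17  s13 
   s14   s14  s14 
   s15   s14  s18 
   s16   s10  s19 
   s17   s19  s17 
   s18   s14  s20 
   s19   s20  s19 
 * s20   s14  s20 
(> = start, * = accepting)

start=s0; accept=s20; s0-a>s1; s0-b>s2; s1-a>s3; s1-b>s4; s2-a>s1; s2-b>s5; s3-a>s6; s3-b>s7; s4-a>s3; s4-b>s8; s5-a>s1; s5-b>s9; s6-a>s10; s6-b>s11; s7-a>s6; s7-b>s12; s8-a>s3; s8-b>s13; s9-a>s13; s9-b>s9; s10-a>s14; s10-b>s15; s11-a>s10; s11-b>s16; s12-a>s6; s12-b>s17; s13-a>s17; s13-b>s13; s14-a>s14; s14-b>s14; s15-a>s14; s15-b>s18; s16-a>s10; s16-b>s19; s17-a>s19; s17-b>s17; s18-a>s14; s18-b>s20; s19-a>s20; s19-b>s19; s20-a>s14; s20-b>s20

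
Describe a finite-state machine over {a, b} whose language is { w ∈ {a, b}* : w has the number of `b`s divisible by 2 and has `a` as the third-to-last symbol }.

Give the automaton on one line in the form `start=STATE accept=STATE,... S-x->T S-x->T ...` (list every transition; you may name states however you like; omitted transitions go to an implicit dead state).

start=q0 accept=q6,q7,q10,q11 q0-a->q1 q0-b->q2 q1-a->q3 q1-b->q4 q2-a->q5 q2-b->q0 q3-a->q6 q3-b->q4 q4-a->q5 q4-b->q7 q5-a->q8 q5-b->q9 q6-a->q6 q6-b->q4 q7-a->q1 q7-b->q2 q8-a->q8 q8-b->q10 q9-a->q11 q9-b->q2 q10-a->q11 q10-b->q2 q11-a->q3 q11-b->q4

Build one automaton per condition and run them in lockstep. The first has 2 states tracking the count of `b`s modulo 2; the second has 15 states tracking the last 3 symbols read. A product state is a pair (one from each), accepting exactly when both do. Minimizing collapses redundant product states.
A 12-state machine:
          a    b  
>  q0     q1   q2 
   q1     q3   q4 
   q2     q5   q0 
   q3     q6   q4 
   q4     q5   q7 
   q5     q8   q9 
 * q6     q6   q4 
 * q7     q1   q2 
   q8     q8  q10 
   q9    q11   q2 
 * q10   q11   q2 
 * q11    q3   q4 
(> = start, * = accepting)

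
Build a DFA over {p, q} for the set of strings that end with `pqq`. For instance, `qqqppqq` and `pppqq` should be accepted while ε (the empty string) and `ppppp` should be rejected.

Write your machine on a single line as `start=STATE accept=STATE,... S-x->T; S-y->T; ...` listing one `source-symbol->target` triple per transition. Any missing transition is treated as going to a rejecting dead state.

Let each state record the length of the longest suffix of the input read so far that is also a prefix of `pqq`. s1 means the last symbol is `p`; s2 means the last 2 symbols are `pq`; s3 means the last 3 symbols are `pqq`. Accept only at s3, where the string currently ends in `pqq`.
A 4-state machine:
        p   q  
>  s0   s1  s0 
   s1   s1  s2 
   s2   s1  s3 
 * s3   s1  s0 
(> = start, * = accepting)

start=s0; accept=s3; s0-p->s1; s0-q->s0; s1-p->s1; s1-q->s2; s2-p->s1; s2-q->s3; s3-p->s1; s3-q->s0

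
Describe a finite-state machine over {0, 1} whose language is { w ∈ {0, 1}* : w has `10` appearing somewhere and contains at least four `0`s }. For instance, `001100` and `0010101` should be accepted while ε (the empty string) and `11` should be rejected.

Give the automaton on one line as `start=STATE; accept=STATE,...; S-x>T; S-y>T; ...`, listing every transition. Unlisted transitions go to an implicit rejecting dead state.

Handle the two conditions separately and then intersect. The first has 3 states tracking whether and how much of `10` has been seen; the second has 6 states tracking the count of `0`s, saturating at 5. A product state is a pair (one from each), accepting exactly when both do. Equivalent product states are then merged.
A 9-state machine:
        0   1  
>  q0   q1  q2 
   q1   q3  q4 
   q2   q4  q2 
   q3   q5  q6 
   q4   q6  q4 
   q5   q5  q7 
   q6   q7  q6 
   q7   q8  q7 
 * q8   q8  q8 
(> = start, * = accepting)

start=q0; accept=q8; q0-0>q1; q0-1>q2; q1-0>q3; q1-1>q4; q2-0>q4; q2-1>q2; q3-0>q5; q3-1>q6; q4-0>q6; q4-1>q4; q5-0>q5; q5-1>q7; q6-0>q7; q6-1>q6; q7-0>q8; q7-1>q7; q8-0>q8; q8-1>q8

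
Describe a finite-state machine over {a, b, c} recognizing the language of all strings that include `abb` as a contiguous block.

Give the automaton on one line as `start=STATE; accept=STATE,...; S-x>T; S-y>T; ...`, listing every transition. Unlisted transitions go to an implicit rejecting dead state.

start=q0; accept=q3; q0-a>q1; q0-b>q0; q0-c>q0; q1-a>q1; q1-b>q2; q1-c>q0; q2-a>q1; q2-b>q3; q2-c>q0; q3-a>q3; q3-b>q3; q3-c>q3

Track how much of `abb` has been matched so far: state q0 is no progress, q3 is the absorbing accept state reached once `abb` has occurred. Intermediate states record partial matches; on a mismatch, fall back to the longest reusable overlap.
With 4 states:
        a   b   c  
>  q0   q1  q0  q0 
   q1   q1  q2  q0 
   q2   q1  q3  q0 
 * q3   q3  q3  q3 
(> = start, * = accepting)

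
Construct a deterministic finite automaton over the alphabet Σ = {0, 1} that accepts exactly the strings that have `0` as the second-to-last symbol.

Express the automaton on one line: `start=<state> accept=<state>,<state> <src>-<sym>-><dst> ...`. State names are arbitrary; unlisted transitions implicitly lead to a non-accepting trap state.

Because acceptance depends on a position counted from the end, the machine has to buffer the most recent 2 symbols. Make each state the string of the last up-to-2 symbols read; on input `x` shift the window left and append `x`. Accept when the buffered window has length 2 and begins with `0`.
       0  1 
>  A   B  C 
   B   D  E 
   C   F  G 
 * D   D  E 
 * E   F  G 
   F   D  E 
   G   F  G 
(> = start, * = accepting)

start=A accept=D,E A-0->B A-1->C B-0->D B-1->E C-0->F C-1->G D-0->D D-1->E E-0->F E-1->G F-0->D F-1->E G-0->F G-1->G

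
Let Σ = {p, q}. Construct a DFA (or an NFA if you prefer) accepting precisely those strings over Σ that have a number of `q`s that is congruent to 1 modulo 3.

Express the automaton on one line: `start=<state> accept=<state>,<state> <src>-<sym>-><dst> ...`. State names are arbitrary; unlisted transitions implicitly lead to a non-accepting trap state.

start=A accept=B A-p->A A-q->B B-p->B B-q->C C-p->C C-q->A

Keep the running count of `q`s modulo 3: each `q` advances along the cycle A → B → C → A while other symbols loop. Accept at B.
3 states suffice.
       p  q 
>  A   A  B 
 * B   B  C 
   C   C  A 
(> = start, * = accepting)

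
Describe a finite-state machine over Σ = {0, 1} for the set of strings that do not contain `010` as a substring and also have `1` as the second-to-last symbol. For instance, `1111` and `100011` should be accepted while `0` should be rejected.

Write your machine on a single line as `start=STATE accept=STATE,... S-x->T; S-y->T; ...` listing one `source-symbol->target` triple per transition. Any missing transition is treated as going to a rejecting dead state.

start=A; accept=E,F; A-0->B; A-1->C; B-0->B; B-1->D; C-0->E; C-1->F; D-0->G; D-1->F; E-0->B; E-1->D; F-0->E; F-1->F; G-0->G; G-1->G

Run two small machines in parallel and take their product. The first has 4 states tracking partial matches of the forbidden pattern `010`; the second has 7 states tracking the last 2 symbols read. A product state is a pair (one from each), accepting exactly when both do. After merging equivalent states the machine shrinks.
7 states suffice.
       0  1 
>  A   B  C 
   B   B  D 
   C   E  F 
   D   G  F 
 * E   B  D 
 * F   E  F 
   G   G  G 
(> = start, * = accepting)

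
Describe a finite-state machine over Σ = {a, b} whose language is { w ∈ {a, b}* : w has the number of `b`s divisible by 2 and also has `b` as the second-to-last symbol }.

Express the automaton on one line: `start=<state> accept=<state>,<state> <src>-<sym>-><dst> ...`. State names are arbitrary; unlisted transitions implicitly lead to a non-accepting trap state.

start=q0 accept=q3,q5 q0-a->q0 q0-b->q1 q1-a->q2 q1-b->q3 q2-a->q2 q2-b->q4 q3-a->q5 q3-b->q1 q4-a->q5 q4-b->q1 q5-a->q0 q5-b->q1

Handle the two conditions separately and then intersect. The first has 2 states tracking the count of `b`s modulo 2; the second has 7 states tracking the last 2 symbols read. A product state is a pair (one from each), accepting exactly when both do. Equivalent product states are then merged.
A 6-state machine:
        a   b  
>  q0   q0  q1 
   q1   q2  q3 
   q2   q2  q4 
 * q3   q5  q1 
   q4   q5  q1 
 * q5   q0  q1 
(> = start, * = accepting)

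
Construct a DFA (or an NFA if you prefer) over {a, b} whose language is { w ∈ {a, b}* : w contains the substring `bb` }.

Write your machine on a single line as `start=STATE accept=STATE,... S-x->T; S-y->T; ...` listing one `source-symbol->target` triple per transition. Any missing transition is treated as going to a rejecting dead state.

Track how much of `bb` has been matched so far: state S0 is no progress, S2 is the absorbing accept state reached once `bb` has occurred. Intermediate states record partial matches; on a mismatch, fall back to the longest reusable overlap.
A 3-state machine:
        a   b  
>  S0   S0  S1 
   S1   S0  S2 
 * S2   S2  S2 
(> = start, * = accepting)

start=S0; accept=S2; S0-a->S0; S0-b->S1; S1-a->S0; S1-b->S2; S2-a->S2; S2-b->S2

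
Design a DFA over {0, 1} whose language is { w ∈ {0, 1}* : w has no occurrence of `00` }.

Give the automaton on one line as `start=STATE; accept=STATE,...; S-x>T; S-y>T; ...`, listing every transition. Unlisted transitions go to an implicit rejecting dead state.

start=s0; accept=s0,s1; s0-0>s1; s0-1>s0; s1-0>s2; s1-1>s0; s2-0>s2; s2-1>s2

This is the complement of 'contains `00`'. Use the same substring-matching states — s0 through s2 holding how much of `00` has just been matched — but flip the accepting set: everything except the trap s2 accepts.
A 3-state machine:
        0   1  
>* s0   s1  s0 
 * s1   s2  s0 
   s2   s2  s2 
(> = start, * = accepting)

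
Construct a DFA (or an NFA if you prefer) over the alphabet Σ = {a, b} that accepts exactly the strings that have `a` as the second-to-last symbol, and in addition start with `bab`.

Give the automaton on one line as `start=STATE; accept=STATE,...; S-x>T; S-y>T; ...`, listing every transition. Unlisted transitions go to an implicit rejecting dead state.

start=s0; accept=s4,s7; s0-a>s1; s0-b>s2; s1-a>s1; s1-b>s1; s2-a>s3; s2-b>s1; s3-a>s1; s3-b>s4; s4-a>s5; s4-b>s6; s5-a>s7; s5-b>s4; s6-a>s5; s6-b>s6; s7-a>s7; s7-b>s4

Build one automaton per condition and run them in lockstep. One (7 states) tracks the last 2 symbols read; the other (5 states) tracks whether the input so far still matches the prefix `bab`. Each combined state is a pair, one component from each; accept when both components accept. Minimizing collapses redundant product states.
With 8 states:
        a   b  
>  s0   s1  s2 
   s1   s1  s1 
   s2   s3  s1 
   s3   s1  s4 
 * s4   s5  s6 
   s5   s7  s4 
   s6   s5  s6 
 * s7   s7  s4 
(> = start, * = accepting)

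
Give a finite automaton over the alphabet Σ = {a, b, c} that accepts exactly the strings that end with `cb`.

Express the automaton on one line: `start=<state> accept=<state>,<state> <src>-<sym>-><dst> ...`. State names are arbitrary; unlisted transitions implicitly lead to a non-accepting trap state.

Remember how much of `cb` the current input suffix matches. State q0 means no match yet; q1 means the last symbol is `c`; q2 means the last 2 symbols are `cb`. Only q2 accepts. On a mismatch, fall back to the longest proper suffix that is still a prefix of `cb`.
A 3-state machine:
        a   b   c  
>  q0   q0  q0  q1 
   q1   q0  q2  q1 
 * q2   q0  q0  q1 
(> = start, * = accepting)

start=q0 accept=q2 q0-a->q0 q0-b->q0 q0-c->q1 q1-a->q0 q1-b->q2 q1-c->q1 q2-a->q0 q2-b->q0 q2-c->q1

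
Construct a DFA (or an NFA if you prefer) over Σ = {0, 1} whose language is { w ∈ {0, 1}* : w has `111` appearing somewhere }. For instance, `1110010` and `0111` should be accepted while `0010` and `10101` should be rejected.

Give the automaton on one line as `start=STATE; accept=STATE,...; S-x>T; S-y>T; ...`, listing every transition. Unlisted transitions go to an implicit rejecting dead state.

Track how much of `111` has been matched so far: state A is no progress, D is the absorbing accept state reached once `111` has occurred. Intermediate states record partial matches; on a mismatch, fall back to the longest reusable overlap.
4 states suffice.
       0  1 
>  A   A  B 
   B   A  C 
   C   A  D 
 * D   D  D 
(> = start, * = accepting)

start=A; accept=D; A-0>A; A-1>B; B-0>A; B-1>C; C-0>A; C-1>D; D-0>D; D-1>D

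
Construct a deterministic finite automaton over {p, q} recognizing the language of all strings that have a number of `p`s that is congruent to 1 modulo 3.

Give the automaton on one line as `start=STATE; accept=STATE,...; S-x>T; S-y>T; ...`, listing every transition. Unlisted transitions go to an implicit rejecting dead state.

start=S0; accept=S1; S0-p>S1; S0-q>S0; S1-p>S2; S1-q>S1; S2-p>S0; S2-q>S2

The only thing that matters is how many `p`s have appeared, reduced mod 3. Use one state per residue: S0 for 0, …, S2 for 2. Reading `p` moves to the next residue; anything else stays put. S1 is accepting.
3 states suffice.
        p   q  
>  S0   S1  S0 
 * S1   S2  S1 
   S2   S0  S2 
(> = start, * = accepting)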